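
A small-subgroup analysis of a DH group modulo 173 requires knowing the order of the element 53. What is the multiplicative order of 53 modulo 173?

172

By Lagrange's theorem, ord_173(53) divides φ(173) = 173 − 1 = 172 = 2^2 · 43.
Divisors of 172: 1, 2, 4, 43, 86, 172.
Test each divisor d:
53^1 ≡ 53 (mod 173)
53^2 ≡ 41 (mod 173)
53^4 ≡ 124 (mod 173)
53^43 ≡ 93 (mod 173)
53^86 ≡ 172 (mod 173)
53^172 ≡ 1 (mod 173) ✓
The smallest such exponent is 172, so the order of 53 is 172.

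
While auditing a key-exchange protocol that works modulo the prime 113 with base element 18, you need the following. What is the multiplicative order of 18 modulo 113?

The order of 18 must divide φ(113) = 113 − 1 = 112 = 2^4 · 7.
Divisors of 112: 1, 2, 4, 7, 8, 14, 16, 28, 56, 112.
Check 18^d mod 113 for each divisor in increasing order:
18^1 ≡ 18 (mod 113)
18^2 ≡ 98 (mod 113)
18^4 ≡ 112 (mod 113)
18^7 ≡ 44 (mod 113)
18^8 ≡ 1 (mod 113) ✓
Hence ord(18) = 8.

8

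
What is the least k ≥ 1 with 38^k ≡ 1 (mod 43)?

21

Since 38 ∈ (Z/43Z)^×, its order divides φ(43) = 43 − 1 = 42 = 2 · 3 · 7.
Divisors of 42: 1, 2, 3, 6, 7, 14, 21, 42.
Check 38^d mod 43 for each divisor in increasing order:
38^1 ≡ 38 (mod 43)
38^2 ≡ 25 (mod 43)
38^3 ≡ 4 (mod 43)
38^6 ≡ 16 (mod 43)
38^7 ≡ 6 (mod 43)
38^14 ≡ 36 (mod 43)
38^21 ≡ 1 (mod 43) ✓
Therefore the multiplicative order of 38 modulo 43 is 21.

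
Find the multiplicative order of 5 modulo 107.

ord(5) | φ(107) = 107 − 1 = 106 = 2 · 53.
Divisors of 106: 1, 2, 53, 106.
Check 5^d mod 107 for each divisor in increasing order:
5^1 ≡ 5 (mod 107)
5^2 ≡ 25 (mod 107)
5^53 ≡ 106 (mod 107)
5^106 ≡ 1 (mod 107) ✓
The smallest such exponent is 106, so the order of 5 is 106.

106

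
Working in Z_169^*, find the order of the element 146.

3

The order of 146 must divide φ(169) = φ(13^2) = 13·(13−1) = 156 = 2^2 · 3 · 13.
Divisors of 156: 1, 2, 3, 4, 6, 12, 13, 26, 39, 52, 78, 156.
Evaluate successive powers at the divisors of 156:
146^1 ≡ 146
146^2 ≡ 22
146^3 ≡ 1
So ord_169(146) = 3.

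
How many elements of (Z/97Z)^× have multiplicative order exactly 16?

8

φ(97) = 97 − 1 = 96 = 2^5 · 3.
Since (Z/97Z)^× is cyclic of order 96, the number of elements of order d is φ(d) when d | 96 and 0 otherwise.
16 = 2^4 divides 96, and φ(16) = 8.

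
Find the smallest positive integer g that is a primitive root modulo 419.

2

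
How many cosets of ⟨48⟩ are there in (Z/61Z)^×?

10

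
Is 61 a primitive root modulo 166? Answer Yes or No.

φ(166) = φ(2)·φ(83) = 1·82 = 82 = 2 · 41.
It suffices to check that the order of 61 is not a proper divisor of 82: compute 61^(82/q) for q ∈ {2, 41}.
61^41 ≡ 1 (mod 166)  [q = 2: ≡ 1 ✗]
61^2 ≡ 69 (mod 166)  [q = 41: ≢ 1 ✓]
61^41 ≡ 1 shows ord(61) | 41, strictly less than φ(166); not a primitive root.

No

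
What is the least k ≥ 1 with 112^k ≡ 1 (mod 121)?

By Lagrange's theorem, ord_121(112) divides φ(121) = φ(11^2) = 11·(11−1) = 110 = 2 · 5 · 11.
Divisors of 110: 1, 2, 5, 10, 11, 22, 55, 110.
Compute 112^d (mod 121) for the divisors d until we hit 1:
112^1 ≡ 112
112^2 ≡ 81
112^5 ≡ 120
112^10 ≡ 1
The smallest such exponent is 10, so the order of 112 is 10.

10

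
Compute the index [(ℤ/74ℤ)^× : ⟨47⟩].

12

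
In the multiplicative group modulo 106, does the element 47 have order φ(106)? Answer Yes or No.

φ(106) = φ(2)·φ(53) = 1·52 = 52 = 2^2 · 13.
47 is a primitive root mod 106 iff 47^(φ(106)/q) ≢ 1 for every prime q | φ(106), i.e. q ∈ {2, 13}.
47^26 ≡ 1 (mod 106)  [q = 2: ≡ 1 ✗]
47^4 ≡ 77 (mod 106)  [q = 13: ≢ 1 ✓]
47^26 ≡ 1 shows ord(47) | 26, strictly less than φ(106); not a primitive root.

No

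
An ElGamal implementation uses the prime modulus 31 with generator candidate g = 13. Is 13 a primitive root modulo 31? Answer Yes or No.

Yes

φ(31) = 31 − 1 = 30 = 2 · 3 · 5.
13 is a primitive root mod 31 iff 13^(φ(31)/q) ≢ 1 for every prime q | φ(31), i.e. q ∈ {2, 3, 5}.
13^15 ≡ 30 (mod 31)  [q = 2: ≢ 1 ✓]
13^10 ≡ 5 (mod 31)  [q = 3: ≢ 1 ✓]
13^6 ≡ 16 (mod 31)  [q = 5: ≢ 1 ✓]
Every test exponent gives a nontrivial residue, hence 13 generates the full group.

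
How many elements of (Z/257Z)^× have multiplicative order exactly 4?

φ(257) = 257 − 1 = 256 = 2^8.
(Z/257Z)^× is cyclic (|G| = 256); a cyclic group of order m has exactly φ(d) elements of each order d | m, and none otherwise.
4 = 2^2 divides 256, and φ(4) = 2.

2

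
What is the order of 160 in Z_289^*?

272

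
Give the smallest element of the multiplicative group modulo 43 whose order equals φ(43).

φ(43) = 43 − 1 = 42 = 2 · 3 · 7.
g is a primitive root iff g^(42/q) ≢ 1 (mod 43) for each prime q ∈ {2, 3, 7}.
g = 2: 2^21 ≡ 42; 2^14 ≡ 1 — hits 1, so not a primitive root.
g = 3: 3^21 ≡ 42; 3^14 ≡ 36; 3^6 ≡ 41 — none is 1, so 3 is a primitive root.
Hence the least primitive root of 43 is 3.

3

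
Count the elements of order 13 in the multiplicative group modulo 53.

12

φ(53) = 53 − 1 = 52 = 2^2 · 13.
(Z/53Z)^× is cyclic (|G| = 52); a cyclic group of order m has exactly φ(d) elements of each order d | m, and none otherwise.
13 | 52, and φ(13) = 13 − 1 = 12.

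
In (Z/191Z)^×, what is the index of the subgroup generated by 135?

2

By Lagrange's theorem, ord_191(135) divides φ(191) = 191 − 1 = 190 = 2 · 5 · 19.
Divisors of 190: 1, 2, 5, 10, 19, 38, 95, 190.
Evaluate successive powers at the divisors of 190:
135^1 ≡ 135 (mod 191)
135^2 ≡ 80 (mod 191)
135^5 ≡ 107 (mod 191)
135^10 ≡ 180 (mod 191)
135^19 ≡ 49 (mod 191)
135^38 ≡ 109 (mod 191)
135^95 ≡ 1 (mod 191) ✓
The order of 135 is 95, so the subgroup it generates has 95 elements.
[(Z/191Z)^× : ⟨135⟩] = 190/95 = 2.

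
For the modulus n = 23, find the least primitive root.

φ(23) = 23 − 1 = 22 = 2 · 11.
Test candidates g = 2, 3, … against the prime factors q ∈ {2, 11} of φ(23): g is a generator iff g^(22/q) ≢ 1 for every such q.
g = 2: 2^11 ≡ 1 — hits 1, so not a primitive root.
g = 3: 3^11 ≡ 1 — hits 1, so not a primitive root.
g = 4: 4^11 ≡ 1 — hits 1, so not a primitive root.
g = 5: 5^11 ≡ 22; 5^2 ≡ 2 — none is 1, so 5 is a primitive root.
So 5 is the smallest generator of (Z/23Z)^×.

5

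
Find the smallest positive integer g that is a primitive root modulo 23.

φ(23) = 23 − 1 = 22 = 2 · 11.
g is a primitive root iff g^(22/q) ≢ 1 (mod 23) for each prime q ∈ {2, 11}.
g = 2: 2^11 ≡ 1 — hits 1, so not a primitive root.
g = 3: 3^11 ≡ 1 — hits 1, so not a primitive root.
g = 4: 4^11 ≡ 1 — hits 1, so not a primitive root.
g = 5: 5^11 ≡ 22; 5^2 ≡ 2 — none is 1, so 5 is a primitive root.
The smallest primitive root modulo 23 is 5.

5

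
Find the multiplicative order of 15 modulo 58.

28

By Lagrange's theorem, ord_58(15) divides φ(58) = φ(2)·φ(29) = 1·28 = 28 = 2^2 · 7.
Divisors of 28: 1, 2, 4, 7, 14, 28.
Evaluate successive powers at the divisors of 28:
15^1 ≡ 15
15^2 ≡ 51
15^4 ≡ 49
15^7 ≡ 17
15^14 ≡ 57
15^28 ≡ 1
Therefore the multiplicative order of 15 modulo 58 is 28.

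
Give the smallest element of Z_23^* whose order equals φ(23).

5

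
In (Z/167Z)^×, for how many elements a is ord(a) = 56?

φ(167) = 167 − 1 = 166 = 2 · 83.
In a cyclic group of order 166, there are φ(d) elements of order d for each divisor d of 166, and zero for non-divisors.
Since 56 ∤ 166, the count is 0.

0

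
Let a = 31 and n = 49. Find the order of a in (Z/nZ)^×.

6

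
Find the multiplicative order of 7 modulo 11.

By Lagrange's theorem, ord_11(7) divides φ(11) = 11 − 1 = 10 = 2 · 5.
Divisors of 10: 1, 2, 5, 10.
Check 7^d mod 11 for each divisor in increasing order:
7^1 ≡ 7 (mod 11)
7^2 ≡ 5 (mod 11)
7^5 ≡ 10 (mod 11)
7^10 ≡ 1 (mod 11) ✓
Hence ord(7) = 10.

10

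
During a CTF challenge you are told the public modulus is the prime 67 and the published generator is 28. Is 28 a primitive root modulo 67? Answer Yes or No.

φ(67) = 67 − 1 = 66 = 2 · 3 · 11.
It suffices to check that the order of 28 is not a proper divisor of 66: compute 28^(66/q) for q ∈ {2, 3, 11}.
28^33 ≡ 66 (mod 67)  [q = 2: ≢ 1 ✓]
28^22 ≡ 37 (mod 67)  [q = 3: ≢ 1 ✓]
28^6 ≡ 40 (mod 67)  [q = 11: ≢ 1 ✓]
All checks pass, so 28 has order 66 and is a primitive root modulo 67.

Yes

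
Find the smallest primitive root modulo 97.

φ(97) = 97 − 1 = 96 = 2^5 · 3.
g is a primitive root iff g^(96/q) ≢ 1 (mod 97) for each prime q ∈ {2, 3}.
g = 2: 2^48 ≡ 1 — hits 1, so not a primitive root.
g = 3: 3^48 ≡ 1 — hits 1, so not a primitive root.
g = 4: 4^48 ≡ 1 — hits 1, so not a primitive root.
g = 5: 5^48 ≡ 96; 5^32 ≡ 35 — none is 1, so 5 is a primitive root.
So 5 is the smallest generator of (Z/97Z)^×.

5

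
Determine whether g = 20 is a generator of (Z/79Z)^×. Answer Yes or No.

No

φ(79) = 79 − 1 = 78 = 2 · 3 · 13.
20 is a primitive root mod 79 iff 20^(φ(79)/q) ≢ 1 for every prime q | φ(79), i.e. q ∈ {2, 3, 13}.
20^39 ≡ 1 (mod 79)  [q = 2: ≡ 1 ✗]
20^26 ≡ 23 (mod 79)  [q = 3: ≢ 1 ✓]
20^6 ≡ 46 (mod 79)  [q = 13: ≢ 1 ✓]
20^39 ≡ 1 shows ord(20) | 39, strictly less than φ(79); not a primitive root.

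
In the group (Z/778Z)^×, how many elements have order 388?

φ(778) = φ(2)·φ(389) = 1·388 = 388 = 2^2 · 97.
Since (Z/778Z)^× is cyclic of order 388, the number of elements of order d is φ(d) when d | 388 and 0 otherwise.
388 = 2^2 · 97 divides 388, and φ(388) = 192.

192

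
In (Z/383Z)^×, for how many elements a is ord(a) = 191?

190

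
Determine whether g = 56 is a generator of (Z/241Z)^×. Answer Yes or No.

Yes

φ(241) = 241 − 1 = 240 = 2^4 · 3 · 5.
Test 56^(240/q) mod 241 for each prime factor q of 240:
56^120 ≡ 240 (mod 241)  [q = 2: ≢ 1 ✓]
56^80 ≡ 15 (mod 241)  [q = 3: ≢ 1 ✓]
56^48 ≡ 91 (mod 241)  [q = 5: ≢ 1 ✓]
Every test exponent gives a nontrivial residue, hence 56 generates the full group.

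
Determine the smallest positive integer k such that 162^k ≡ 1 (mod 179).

ord(162) | φ(179) = 179 − 1 = 178 = 2 · 89.
Divisors of 178: 1, 2, 89, 178.
Evaluate successive powers at the divisors of 178:
162^1 ≡ 162 (mod 179)
162^2 ≡ 110 (mod 179)
162^89 ≡ 178 (mod 179)
162^178 ≡ 1 (mod 179) ✓
Hence ord(162) = 178.

178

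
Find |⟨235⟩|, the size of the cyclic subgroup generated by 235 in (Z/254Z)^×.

6

Since 235 ∈ (Z/254Z)^×, its order divides φ(254) = φ(2)·φ(127) = 1·126 = 126 = 2 · 3^2 · 7.
Divisors of 126: 1, 2, 3, 6, 7, 9, 14, 18, 21, 42, 63, 126.
Evaluate successive powers at the divisors of 126:
235^1 ≡ 235 (mod 254)
235^2 ≡ 107 (mod 254)
235^3 ≡ 253 (mod 254)
235^6 ≡ 1 (mod 254) ✓
The smallest such exponent is 6, so the order of 235 is 6.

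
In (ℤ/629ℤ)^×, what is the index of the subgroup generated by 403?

The order of 403 must divide φ(629) = φ(17·37) = (17−1)·(37−1) = 16·36 = 576 = 2^6 · 3^2.
Divisors of 576: 1, 2, 3, 4, 6, 8, 9, 12, 16, 18, 24, 32, 36, 48, 64, 72, 96, 144, 192, 288, 576.
Compute 403^d (mod 629) for the divisors d until we hit 1:
403^1 ≡ 403
403^2 ≡ 127
403^3 ≡ 232
403^4 ≡ 404
403^6 ≡ 359
403^8 ≡ 305
403^9 ≡ 260
403^12 ≡ 565
403^16 ≡ 562
403^18 ≡ 297
403^24 ≡ 322
403^32 ≡ 86
403^36 ≡ 149
403^48 ≡ 528
403^64 ≡ 477
403^72 ≡ 186
403^96 ≡ 137
403^144 ≡ 1
The order of 403 is 144, so the subgroup it generates has 144 elements.
[(Z/629Z)^× : ⟨403⟩] = 576/144 = 4.

4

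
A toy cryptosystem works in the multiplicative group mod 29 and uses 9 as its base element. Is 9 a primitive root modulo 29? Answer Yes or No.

No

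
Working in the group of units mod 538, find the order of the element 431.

268

ord(431) | φ(538) = φ(2)·φ(269) = 1·268 = 268 = 2^2 · 67.
Divisors of 268: 1, 2, 4, 67, 134, 268.
Evaluate successive powers at the divisors of 268:
431^1 ≡ 431 (mod 538)
431^2 ≡ 151 (mod 538)
431^4 ≡ 205 (mod 538)
431^67 ≡ 187 (mod 538)
431^134 ≡ 537 (mod 538)
431^268 ≡ 1 (mod 538) ✓
Therefore the multiplicative order of 431 modulo 538 is 268.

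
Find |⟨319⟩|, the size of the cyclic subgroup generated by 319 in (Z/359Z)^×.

358

Since 319 ∈ (Z/359Z)^×, its order divides φ(359) = 359 − 1 = 358 = 2 · 179.
Divisors of 358: 1, 2, 179, 358.
Check 319^d mod 359 for each divisor in increasing order:
319^1 ≡ 319 (mod 359)
319^2 ≡ 164 (mod 359)
319^179 ≡ 358 (mod 359)
319^358 ≡ 1 (mod 359) ✓
So ord_359(319) = 358.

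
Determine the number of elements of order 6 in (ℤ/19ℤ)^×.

2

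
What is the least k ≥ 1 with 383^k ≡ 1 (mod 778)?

The order of 383 must divide φ(778) = φ(2)·φ(389) = 1·388 = 388 = 2^2 · 97.
Divisors of 388: 1, 2, 4, 97, 194, 388.
Check 383^d mod 778 for each divisor in increasing order:
383^1 ≡ 383
383^2 ≡ 425
383^4 ≡ 129
383^97 ≡ 777
383^194 ≡ 1
So ord_778(383) = 194.

194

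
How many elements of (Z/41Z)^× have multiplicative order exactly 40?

16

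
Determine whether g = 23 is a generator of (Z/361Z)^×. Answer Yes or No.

φ(361) = φ(19^2) = 19·(19−1) = 342 = 2 · 3^2 · 19.
It suffices to check that the order of 23 is not a proper divisor of 342: compute 23^(342/q) for q ∈ {2, 3, 19}.
23^171 ≡ 1 (mod 361)  [q = 2: ≡ 1 ✗]
23^114 ≡ 68 (mod 361)  [q = 3: ≢ 1 ✓]
23^18 ≡ 20 (mod 361)  [q = 19: ≢ 1 ✓]
23^171 ≡ 1 shows ord(23) | 171, strictly less than φ(361); not a primitive root.

No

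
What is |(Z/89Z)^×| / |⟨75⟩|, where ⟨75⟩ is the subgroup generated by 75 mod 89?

The order of 75 must divide φ(89) = 89 − 1 = 88 = 2^3 · 11.
Divisors of 88: 1, 2, 4, 8, 11, 22, 44, 88.
Compute 75^d (mod 89) for the divisors d until we hit 1:
75^1 ≡ 75 (mod 89)
75^2 ≡ 18 (mod 89)
75^4 ≡ 57 (mod 89)
75^8 ≡ 45 (mod 89)
75^11 ≡ 52 (mod 89)
75^22 ≡ 34 (mod 89)
75^44 ≡ 88 (mod 89)
75^88 ≡ 1 (mod 89) ✓
Thus |⟨75⟩| = ord(75) = 88.
The index is φ(89) / ord(75) = 88 / 88 = 1.

1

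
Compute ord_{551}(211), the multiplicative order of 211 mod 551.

252

Since 211 ∈ (Z/551Z)^×, its order divides φ(551) = φ(19·29) = (19−1)·(29−1) = 18·28 = 504 = 2^3 · 3^2 · 7.
Divisors of 504: 1, 2, 3, 4, 6, 7, 8, 9, 12, 14, 18, 21, 24, 28, 36, 42, 56, 63, 72, 84, 126, 168, 252, 504.
Evaluate successive powers at the divisors of 504:
211^1 ≡ 211 (mod 551)
211^2 ≡ 441 (mod 551)
211^3 ≡ 483 (mod 551)
211^4 ≡ 529 (mod 551)
211^6 ≡ 216 (mod 551)
211^7 ≡ 394 (mod 551)
211^8 ≡ 484 (mod 551)
211^9 ≡ 189 (mod 551)
211^12 ≡ 372 (mod 551)
211^14 ≡ 405 (mod 551)
211^18 ≡ 457 (mod 551)
211^21 ≡ 331 (mod 551)
211^24 ≡ 83 (mod 551)
211^28 ≡ 378 (mod 551)
211^36 ≡ 20 (mod 551)
211^42 ≡ 463 (mod 551)
211^56 ≡ 175 (mod 551)
211^63 ≡ 75 (mod 551)
211^72 ≡ 400 (mod 551)
211^84 ≡ 30 (mod 551)
211^126 ≡ 115 (mod 551)
211^168 ≡ 349 (mod 551)
211^252 ≡ 1 (mod 551) ✓
Hence ord(211) = 252.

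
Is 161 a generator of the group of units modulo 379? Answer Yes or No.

Yes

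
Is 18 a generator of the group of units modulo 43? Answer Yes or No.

Yes

φ(43) = 43 − 1 = 42 = 2 · 3 · 7.
It suffices to check that the order of 18 is not a proper divisor of 42: compute 18^(42/q) for q ∈ {2, 3, 7}.
18^21 ≡ 42 (mod 43)  [q = 2: ≢ 1 ✓]
18^14 ≡ 6 (mod 43)  [q = 3: ≢ 1 ✓]
18^6 ≡ 41 (mod 43)  [q = 7: ≢ 1 ✓]
None equal 1, so ord_43(18) = 42: 18 is a primitive root.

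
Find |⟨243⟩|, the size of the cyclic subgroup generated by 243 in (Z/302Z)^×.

10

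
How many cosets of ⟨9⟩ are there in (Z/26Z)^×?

4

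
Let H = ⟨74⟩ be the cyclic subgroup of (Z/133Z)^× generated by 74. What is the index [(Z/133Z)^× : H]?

The order of 74 must divide φ(133) = φ(7·19) = (7−1)·(19−1) = 6·18 = 108 = 2^2 · 3^3.
Divisors of 108: 1, 2, 3, 4, 6, 9, 12, 18, 27, 36, 54, 108.
Test each divisor d:
74^1 ≡ 74
74^2 ≡ 23
74^3 ≡ 106
74^4 ≡ 130
74^6 ≡ 64
74^9 ≡ 1
The order of 74 is 9, so the subgroup it generates has 9 elements.
Index = |(Z/133Z)^×| / |⟨74⟩| = 108 / 9 = 12.

12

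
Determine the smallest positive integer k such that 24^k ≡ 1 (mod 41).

40

The order of 24 must divide φ(41) = 41 − 1 = 40 = 2^3 · 5.
Divisors of 40: 1, 2, 4, 5, 8, 10, 20, 40.
Test each divisor d:
24^1 ≡ 24
24^2 ≡ 2
24^4 ≡ 4
24^5 ≡ 14
24^8 ≡ 16
24^10 ≡ 32
24^20 ≡ 40
24^40 ≡ 1
The smallest such exponent is 40, so the order of 24 is 40.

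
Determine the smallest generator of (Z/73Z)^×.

φ(73) = 73 − 1 = 72 = 2^3 · 3^2.
Test candidates g = 2, 3, … against the prime factors q ∈ {2, 3} of φ(73): g is a generator iff g^(72/q) ≢ 1 for every such q.
g = 2: 2^36 ≡ 1 — hits 1, so not a primitive root.
g = 3: 3^36 ≡ 1 — hits 1, so not a primitive root.
g = 4: 4^36 ≡ 1 — hits 1, so not a primitive root.
g = 5: 5^36 ≡ 72; 5^24 ≡ 8 — none is 1, so 5 is a primitive root.
So 5 is the smallest generator of (Z/73Z)^×.

5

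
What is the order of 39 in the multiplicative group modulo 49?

21

ord(39) | φ(49) = φ(7^2) = 7·(7−1) = 42 = 2 · 3 · 7.
Divisors of 42: 1, 2, 3, 6, 7, 14, 21, 42.
Check 39^d mod 49 for each divisor in increasing order:
39^1 ≡ 39 (mod 49)
39^2 ≡ 2 (mod 49)
39^3 ≡ 29 (mod 49)
39^6 ≡ 8 (mod 49)
39^7 ≡ 18 (mod 49)
39^14 ≡ 30 (mod 49)
39^21 ≡ 1 (mod 49) ✓
Therefore the multiplicative order of 39 modulo 49 is 21.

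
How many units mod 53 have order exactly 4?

φ(53) = 53 − 1 = 52 = 2^2 · 13.
Since (Z/53Z)^× is cyclic of order 52, the number of elements of order d is φ(d) when d | 52 and 0 otherwise.
4 = 2^2 divides 52, and φ(4) = 2.

2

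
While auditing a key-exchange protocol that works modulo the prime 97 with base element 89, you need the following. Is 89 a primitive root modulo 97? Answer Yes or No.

No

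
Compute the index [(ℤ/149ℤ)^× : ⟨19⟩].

4

ord(19) | φ(149) = 149 − 1 = 148 = 2^2 · 37.
Divisors of 148: 1, 2, 4, 37, 74, 148.
Compute 19^d (mod 149) for the divisors d until we hit 1:
19^1 ≡ 19 (mod 149)
19^2 ≡ 63 (mod 149)
19^4 ≡ 95 (mod 149)
19^37 ≡ 1 (mod 149) ✓
So ord_149(19) = 37, hence |⟨19⟩| = 37.
[(Z/149Z)^× : ⟨19⟩] = 148/37 = 4.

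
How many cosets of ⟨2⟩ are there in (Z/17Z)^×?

2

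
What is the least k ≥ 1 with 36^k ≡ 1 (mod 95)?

ord(36) | φ(95) = φ(5·19) = (5−1)·(19−1) = 4·18 = 72 = 2^3 · 3^2.
Divisors of 72: 1, 2, 3, 4, 6, 8, 9, 12, 18, 24, 36, 72.
Test each divisor d:
36^1 ≡ 36 (mod 95)
36^2 ≡ 61 (mod 95)
36^3 ≡ 11 (mod 95)
36^4 ≡ 16 (mod 95)
36^6 ≡ 26 (mod 95)
36^8 ≡ 66 (mod 95)
36^9 ≡ 1 (mod 95) ✓
So ord_95(36) = 9.

9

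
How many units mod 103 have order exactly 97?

0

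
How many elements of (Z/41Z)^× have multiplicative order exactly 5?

4

φ(41) = 41 − 1 = 40 = 2^3 · 5.
Since (Z/41Z)^× is cyclic of order 40, the number of elements of order d is φ(d) when d | 40 and 0 otherwise.
5 | 40, and φ(5) = 5 − 1 = 4.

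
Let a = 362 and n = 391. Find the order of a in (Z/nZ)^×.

176

ord(362) | φ(391) = φ(17·23) = (17−1)·(23−1) = 16·22 = 352 = 2^5 · 11.
Divisors of 352: 1, 2, 4, 8, 11, 16, 22, 32, 44, 88, 176, 352.
Test each divisor d:
362^1 ≡ 362 (mod 391)
362^2 ≡ 59 (mod 391)
362^4 ≡ 353 (mod 391)
362^8 ≡ 271 (mod 391)
362^11 ≡ 45 (mod 391)
362^16 ≡ 324 (mod 391)
362^22 ≡ 70 (mod 391)
362^32 ≡ 188 (mod 391)
362^44 ≡ 208 (mod 391)
362^88 ≡ 254 (mod 391)
362^176 ≡ 1 (mod 391) ✓
Hence ord(362) = 176.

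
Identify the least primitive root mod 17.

3

φ(17) = 17 − 1 = 16 = 2^4.
Test candidates g = 2, 3, … against the prime factors q ∈ {2} of φ(17): g is a generator iff g^(16/q) ≢ 1 for every such q.
g = 2: 2^8 ≡ 1 — hits 1, so not a primitive root.
g = 3: 3^8 ≡ 16 — none is 1, so 3 is a primitive root.
Hence the least primitive root of 17 is 3.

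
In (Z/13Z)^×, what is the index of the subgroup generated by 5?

Since 5 ∈ (Z/13Z)^×, its order divides φ(13) = 13 − 1 = 12 = 2^2 · 3.
Divisors of 12: 1, 2, 3, 4, 6, 12.
Evaluate successive powers at the divisors of 12:
5^1 ≡ 5 (mod 13)
5^2 ≡ 12 (mod 13)
5^3 ≡ 8 (mod 13)
5^4 ≡ 1 (mod 13) ✓
So ord_13(5) = 4, hence |⟨5⟩| = 4.
The index is φ(13) / ord(5) = 12 / 4 = 3.

3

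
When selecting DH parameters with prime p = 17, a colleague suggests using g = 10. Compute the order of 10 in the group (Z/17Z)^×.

The order of 10 must divide φ(17) = 17 − 1 = 16 = 2^4.
Divisors of 16: 1, 2, 4, 8, 16.
Compute 10^d (mod 17) for the divisors d until we hit 1:
10^1 ≡ 10 (mod 17)
10^2 ≡ 15 (mod 17)
10^4 ≡ 4 (mod 17)
10^8 ≡ 16 (mod 17)
10^16 ≡ 1 (mod 17) ✓
So ord_17(10) = 16.

16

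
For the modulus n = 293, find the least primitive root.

2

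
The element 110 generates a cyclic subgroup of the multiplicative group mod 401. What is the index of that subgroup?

By Lagrange's theorem, ord_401(110) divides φ(401) = 401 − 1 = 400 = 2^4 · 5^2.
Divisors of 400: 1, 2, 4, 5, 8, 10, 16, 20, 25, 40, 50, 80, 100, 200, 400.
Compute 110^d (mod 401) for the divisors d until we hit 1:
110^1 ≡ 110
110^2 ≡ 70
110^4 ≡ 88
110^5 ≡ 56
110^8 ≡ 125
110^10 ≡ 329
110^16 ≡ 387
110^20 ≡ 372
110^25 ≡ 381
110^40 ≡ 39
110^50 ≡ 400
110^80 ≡ 318
110^100 ≡ 1
The order of 110 is 100, so the subgroup it generates has 100 elements.
Index = |(Z/401Z)^×| / |⟨110⟩| = 400 / 100 = 4.

4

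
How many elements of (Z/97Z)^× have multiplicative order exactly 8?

4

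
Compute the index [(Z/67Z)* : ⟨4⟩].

By Lagrange's theorem, ord_67(4) divides φ(67) = 67 − 1 = 66 = 2 · 3 · 11.
Divisors of 66: 1, 2, 3, 6, 11, 22, 33, 66.
Compute 4^d (mod 67) for the divisors d until we hit 1:
4^1 ≡ 4 (mod 67)
4^2 ≡ 16 (mod 67)
4^3 ≡ 64 (mod 67)
4^6 ≡ 9 (mod 67)
4^11 ≡ 37 (mod 67)
4^22 ≡ 29 (mod 67)
4^33 ≡ 1 (mod 67) ✓
So ord_67(4) = 33, hence |⟨4⟩| = 33.
Index = |(Z/67Z)^×| / |⟨4⟩| = 66 / 33 = 2.

2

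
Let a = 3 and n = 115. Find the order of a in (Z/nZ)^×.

ord(3) | φ(115) = φ(5·23) = (5−1)·(23−1) = 4·22 = 88 = 2^3 · 11.
Divisors of 88: 1, 2, 4, 8, 11, 22, 44, 88.
Test each divisor d:
3^1 ≡ 3 (mod 115)
3^2 ≡ 9 (mod 115)
3^4 ≡ 81 (mod 115)
3^8 ≡ 6 (mod 115)
3^11 ≡ 47 (mod 115)
3^22 ≡ 24 (mod 115)
3^44 ≡ 1 (mod 115) ✓
Hence ord(3) = 44.

44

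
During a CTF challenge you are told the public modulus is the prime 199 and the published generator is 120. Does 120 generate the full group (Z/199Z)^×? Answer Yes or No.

Yes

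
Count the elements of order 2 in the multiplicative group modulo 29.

φ(29) = 29 − 1 = 28 = 2^2 · 7.
(Z/29Z)^× is cyclic (|G| = 28); a cyclic group of order m has exactly φ(d) elements of each order d | m, and none otherwise.
2 | 28, and φ(2) = 2 − 1 = 1.

1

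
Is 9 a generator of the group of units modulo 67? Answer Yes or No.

φ(67) = 67 − 1 = 66 = 2 · 3 · 11.
An element g generates (Z/67Z)^× iff g^(66/q) ≢ 1 (mod 67) for each prime q ∈ {2, 3, 11}.
9^33 ≡ 1 (mod 67)  [q = 2: ≡ 1 ✗]
9^22 ≡ 1 (mod 67)  [q = 3: ≡ 1 ✗]
9^6 ≡ 64 (mod 67)  [q = 11: ≢ 1 ✓]
Since 9^33 ≡ 1, the order of 9 divides 33 < 66, so 9 is not a primitive root.

No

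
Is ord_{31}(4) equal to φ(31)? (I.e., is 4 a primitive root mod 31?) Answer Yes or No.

No

φ(31) = 31 − 1 = 30 = 2 · 3 · 5.
4 is a primitive root mod 31 iff 4^(φ(31)/q) ≢ 1 for every prime q | φ(31), i.e. q ∈ {2, 3, 5}.
4^15 ≡ 1 (mod 31)  [q = 2: ≡ 1 ✗]
4^10 ≡ 1 (mod 31)  [q = 3: ≡ 1 ✗]
4^6 ≡ 4 (mod 31)  [q = 5: ≢ 1 ✓]
Since 4^15 ≡ 1, the order of 4 divides 15 < 30, so 4 is not a primitive root.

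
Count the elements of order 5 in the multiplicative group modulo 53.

φ(53) = 53 − 1 = 52 = 2^2 · 13.
(Z/53Z)^× is cyclic (|G| = 52); a cyclic group of order m has exactly φ(d) elements of each order d | m, and none otherwise.
Here 52 is not a multiple of 5, so there are no elements of order 5.

0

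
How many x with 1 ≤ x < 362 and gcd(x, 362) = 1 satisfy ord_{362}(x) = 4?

2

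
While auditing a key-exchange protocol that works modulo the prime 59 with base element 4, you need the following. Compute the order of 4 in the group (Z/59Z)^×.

29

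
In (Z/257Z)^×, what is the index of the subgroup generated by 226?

ord(226) | φ(257) = 257 − 1 = 256 = 2^8.
Divisors of 256: 1, 2, 4, 8, 16, 32, 64, 128, 256.
Evaluate successive powers at the divisors of 256:
226^1 ≡ 226
226^2 ≡ 190
226^4 ≡ 120
226^8 ≡ 8
226^16 ≡ 64
226^32 ≡ 241
226^64 ≡ 256
226^128 ≡ 1
So ord_257(226) = 128, hence |⟨226⟩| = 128.
The index is φ(257) / ord(226) = 256 / 128 = 2.

2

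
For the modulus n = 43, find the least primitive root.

3

φ(43) = 43 − 1 = 42 = 2 · 3 · 7.
g is a primitive root iff g^(42/q) ≢ 1 (mod 43) for each prime q ∈ {2, 3, 7}.
g = 2: 2^21 ≡ 42; 2^14 ≡ 1 — hits 1, so not a primitive root.
g = 3: 3^21 ≡ 42; 3^14 ≡ 36; 3^6 ≡ 41 — none is 1, so 3 is a primitive root.
Hence the least primitive root of 43 is 3.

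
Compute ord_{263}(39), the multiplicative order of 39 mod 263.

131

The order of 39 must divide φ(263) = 263 − 1 = 262 = 2 · 131.
Divisors of 262: 1, 2, 131, 262.
Check 39^d mod 263 for each divisor in increasing order:
39^1 ≡ 39 (mod 263)
39^2 ≡ 206 (mod 263)
39^131 ≡ 1 (mod 263) ✓
The smallest such exponent is 131, so the order of 39 is 131.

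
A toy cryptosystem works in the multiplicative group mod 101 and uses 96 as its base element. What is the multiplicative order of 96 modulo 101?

50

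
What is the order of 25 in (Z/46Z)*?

By Lagrange's theorem, ord_46(25) divides φ(46) = φ(2)·φ(23) = 1·22 = 22 = 2 · 11.
Divisors of 22: 1, 2, 11, 22.
Check 25^d mod 46 for each divisor in increasing order:
25^1 ≡ 25 (mod 46)
25^2 ≡ 27 (mod 46)
25^11 ≡ 1 (mod 46) ✓
Hence ord(25) = 11.

11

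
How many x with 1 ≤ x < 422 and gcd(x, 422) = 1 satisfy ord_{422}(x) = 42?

12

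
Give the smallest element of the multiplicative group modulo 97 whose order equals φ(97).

5

φ(97) = 97 − 1 = 96 = 2^5 · 3.
g is a primitive root iff g^(96/q) ≢ 1 (mod 97) for each prime q ∈ {2, 3}.
g = 2: 2^48 ≡ 1 — hits 1, so not a primitive root.
g = 3: 3^48 ≡ 1 — hits 1, so not a primitive root.
g = 4: 4^48 ≡ 1 — hits 1, so not a primitive root.
g = 5: 5^48 ≡ 96; 5^32 ≡ 35 — none is 1, so 5 is a primitive root.
The smallest primitive root modulo 97 is 5.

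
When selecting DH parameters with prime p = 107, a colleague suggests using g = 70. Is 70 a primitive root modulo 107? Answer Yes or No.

Yes

φ(107) = 107 − 1 = 106 = 2 · 53.
It suffices to check that the order of 70 is not a proper divisor of 106: compute 70^(106/q) for q ∈ {2, 53}.
70^53 ≡ 106 (mod 107)  [q = 2: ≢ 1 ✓]
70^2 ≡ 85 (mod 107)  [q = 53: ≢ 1 ✓]
Every test exponent gives a nontrivial residue, hence 70 generates the full group.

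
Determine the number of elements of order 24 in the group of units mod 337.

φ(337) = 337 − 1 = 336 = 2^4 · 3 · 7.
Since (Z/337Z)^× is cyclic of order 336, the number of elements of order d is φ(d) when d | 336 and 0 otherwise.
24 = 2^3 · 3 divides 336, and φ(24) = 8.

8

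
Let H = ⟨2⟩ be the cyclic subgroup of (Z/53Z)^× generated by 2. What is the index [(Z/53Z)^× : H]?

The order of 2 must divide φ(53) = 53 − 1 = 52 = 2^2 · 13.
Divisors of 52: 1, 2, 4, 13, 26, 52.
Check 2^d mod 53 for each divisor in increasing order:
2^1 ≡ 2 (mod 53)
2^2 ≡ 4 (mod 53)
2^4 ≡ 16 (mod 53)
2^13 ≡ 30 (mod 53)
2^26 ≡ 52 (mod 53)
2^52 ≡ 1 (mod 53) ✓
Thus |⟨2⟩| = ord(2) = 52.
[(Z/53Z)^× : ⟨2⟩] = 52/52 = 1.

1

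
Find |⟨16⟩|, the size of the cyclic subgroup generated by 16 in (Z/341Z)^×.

5

The order of 16 must divide φ(341) = φ(11·31) = (11−1)·(31−1) = 10·30 = 300 = 2^2 · 3 · 5^2.
Divisors of 300: 1, 2, 3, 4, 5, 6, 10, 12, 15, 20, 25, 30, 50, 60, 75, 100, 150, 300.
Test each divisor d:
16^1 ≡ 16
16^2 ≡ 256
16^3 ≡ 4
16^4 ≡ 64
16^5 ≡ 1
Hence ord(16) = 5.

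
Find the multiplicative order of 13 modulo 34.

ord(13) | φ(34) = φ(2)·φ(17) = 1·16 = 16 = 2^4.
Divisors of 16: 1, 2, 4, 8, 16.
Test each divisor d:
13^1 ≡ 13 (mod 34)
13^2 ≡ 33 (mod 34)
13^4 ≡ 1 (mod 34) ✓
So ord_34(13) = 4.

4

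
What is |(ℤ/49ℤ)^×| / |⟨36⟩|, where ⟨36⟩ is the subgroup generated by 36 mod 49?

6

By Lagrange's theorem, ord_49(36) divides φ(49) = φ(7^2) = 7·(7−1) = 42 = 2 · 3 · 7.
Divisors of 42: 1, 2, 3, 6, 7, 14, 21, 42.
Evaluate successive powers at the divisors of 42:
36^1 ≡ 36
36^2 ≡ 22
36^3 ≡ 8
36^6 ≡ 15
36^7 ≡ 1
Thus |⟨36⟩| = ord(36) = 7.
[(Z/49Z)^× : ⟨36⟩] = 42/7 = 6.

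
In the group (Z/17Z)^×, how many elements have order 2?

1

φ(17) = 17 − 1 = 16 = 2^4.
(Z/17Z)^× is cyclic (|G| = 16); a cyclic group of order m has exactly φ(d) elements of each order d | m, and none otherwise.
2 | 16, and φ(2) = 2 − 1 = 1.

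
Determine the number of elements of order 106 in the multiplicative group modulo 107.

φ(107) = 107 − 1 = 106 = 2 · 53.
(Z/107Z)^× is cyclic (|G| = 106); a cyclic group of order m has exactly φ(d) elements of each order d | m, and none otherwise.
106 = 2 · 53 divides 106, and φ(106) = 52.

52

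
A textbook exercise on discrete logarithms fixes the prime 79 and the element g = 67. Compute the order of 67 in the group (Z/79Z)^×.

13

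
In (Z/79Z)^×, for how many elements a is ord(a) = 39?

24

φ(79) = 79 − 1 = 78 = 2 · 3 · 13.
Since (Z/79Z)^× is cyclic of order 78, the number of elements of order d is φ(d) when d | 78 and 0 otherwise.
39 = 3 · 13 divides 78, and φ(39) = 24.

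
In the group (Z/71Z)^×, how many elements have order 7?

6

φ(71) = 71 − 1 = 70 = 2 · 5 · 7.
Since (Z/71Z)^× is cyclic of order 70, the number of elements of order d is φ(d) when d | 70 and 0 otherwise.
7 | 70, and φ(7) = 7 − 1 = 6.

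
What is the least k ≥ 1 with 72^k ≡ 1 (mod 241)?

120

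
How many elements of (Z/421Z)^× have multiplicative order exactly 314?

φ(421) = 421 − 1 = 420 = 2^2 · 3 · 5 · 7.
In a cyclic group of order 420, there are φ(d) elements of order d for each divisor d of 420, and zero for non-divisors.
Since 314 ∤ 420, the count is 0.

0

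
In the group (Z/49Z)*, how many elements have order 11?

0

φ(49) = φ(7^2) = 7·(7−1) = 42 = 2 · 3 · 7.
Since (Z/49Z)^× is cyclic of order 42, the number of elements of order d is φ(d) when d | 42 and 0 otherwise.
Here 42 is not a multiple of 11, so there are no elements of order 11.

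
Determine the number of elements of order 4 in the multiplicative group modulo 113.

2

φ(113) = 113 − 1 = 112 = 2^4 · 7.
In a cyclic group of order 112, there are φ(d) elements of order d for each divisor d of 112, and zero for non-divisors.
4 = 2^2 divides 112, and φ(4) = 2.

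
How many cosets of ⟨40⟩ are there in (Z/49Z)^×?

The order of 40 must divide φ(49) = φ(7^2) = 7·(7−1) = 42 = 2 · 3 · 7.
Divisors of 42: 1, 2, 3, 6, 7, 14, 21, 42.
Check 40^d mod 49 for each divisor in increasing order:
40^1 ≡ 40 (mod 49)
40^2 ≡ 32 (mod 49)
40^3 ≡ 6 (mod 49)
40^6 ≡ 36 (mod 49)
40^7 ≡ 19 (mod 49)
40^14 ≡ 18 (mod 49)
40^21 ≡ 48 (mod 49)
40^42 ≡ 1 (mod 49) ✓
So ord_49(40) = 42, hence |⟨40⟩| = 42.
The index is φ(49) / ord(40) = 42 / 42 = 1.

1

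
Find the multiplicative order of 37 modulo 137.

4

By Lagrange's theorem, ord_137(37) divides φ(137) = 137 − 1 = 136 = 2^3 · 17.
Divisors of 136: 1, 2, 4, 8, 17, 34, 68, 136.
Check 37^d mod 137 for each divisor in increasing order:
37^1 ≡ 37 (mod 137)
37^2 ≡ 136 (mod 137)
37^4 ≡ 1 (mod 137) ✓
So ord_137(37) = 4.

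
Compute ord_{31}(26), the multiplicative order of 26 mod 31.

Since 26 ∈ (Z/31Z)^×, its order divides φ(31) = 31 − 1 = 30 = 2 · 3 · 5.
Divisors of 30: 1, 2, 3, 5, 6, 10, 15, 30.
Check 26^d mod 31 for each divisor in increasing order:
26^1 ≡ 26
26^2 ≡ 25
26^3 ≡ 30
26^5 ≡ 6
26^6 ≡ 1
So ord_31(26) = 6.

6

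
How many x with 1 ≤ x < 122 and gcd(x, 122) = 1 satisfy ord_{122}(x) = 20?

8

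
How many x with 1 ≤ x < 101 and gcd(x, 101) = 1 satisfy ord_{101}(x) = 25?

φ(101) = 101 − 1 = 100 = 2^2 · 5^2.
In a cyclic group of order 100, there are φ(d) elements of order d for each divisor d of 100, and zero for non-divisors.
25 = 5^2 divides 100, and φ(25) = 20.

20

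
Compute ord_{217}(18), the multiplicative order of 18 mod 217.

Since 18 ∈ (Z/217Z)^×, its order divides φ(217) = φ(7·31) = (7−1)·(31−1) = 6·30 = 180 = 2^2 · 3^2 · 5.
Divisors of 180: 1, 2, 3, 4, 5, 6, 9, 10, 12, 15, 18, 20, 30, 36, 45, 60, 90, 180.
Compute 18^d (mod 217) for the divisors d until we hit 1:
18^1 ≡ 18
18^2 ≡ 107
18^3 ≡ 190
18^4 ≡ 165
18^5 ≡ 149
18^6 ≡ 78
18^9 ≡ 64
18^10 ≡ 67
18^12 ≡ 8
18^15 ≡ 1
The smallest such exponent is 15, so the order of 18 is 15.

15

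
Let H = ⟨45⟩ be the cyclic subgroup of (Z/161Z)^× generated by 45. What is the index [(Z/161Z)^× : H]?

Since 45 ∈ (Z/161Z)^×, its order divides φ(161) = φ(7·23) = (7−1)·(23−1) = 6·22 = 132 = 2^2 · 3 · 11.
Divisors of 132: 1, 2, 3, 4, 6, 11, 12, 22, 33, 44, 66, 132.
Check 45^d mod 161 for each divisor in increasing order:
45^1 ≡ 45
45^2 ≡ 93
45^3 ≡ 160
45^4 ≡ 116
45^6 ≡ 1
Thus |⟨45⟩| = ord(45) = 6.
Index = |(Z/161Z)^×| / |⟨45⟩| = 132 / 6 = 22.

22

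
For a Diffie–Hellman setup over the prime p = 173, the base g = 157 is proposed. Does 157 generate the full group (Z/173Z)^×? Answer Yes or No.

φ(173) = 173 − 1 = 172 = 2^2 · 43.
It suffices to check that the order of 157 is not a proper divisor of 172: compute 157^(172/q) for q ∈ {2, 43}.
157^86 ≡ 1 (mod 173)  [q = 2: ≡ 1 ✗]
157^4 ≡ 142 (mod 173)  [q = 43: ≢ 1 ✓]
157^86 ≡ 1 shows ord(157) | 86, strictly less than φ(173); not a primitive root.

No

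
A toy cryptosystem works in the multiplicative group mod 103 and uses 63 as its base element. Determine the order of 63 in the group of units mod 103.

51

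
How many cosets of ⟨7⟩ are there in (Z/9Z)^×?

2

By Lagrange's theorem, ord_9(7) divides φ(9) = φ(3^2) = 3·(3−1) = 6 = 2 · 3.
Divisors of 6: 1, 2, 3, 6.
Test each divisor d:
7^1 ≡ 7
7^2 ≡ 4
7^3 ≡ 1
Thus |⟨7⟩| = ord(7) = 3.
[(Z/9Z)^× : ⟨7⟩] = 6/3 = 2.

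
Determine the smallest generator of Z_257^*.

φ(257) = 257 − 1 = 256 = 2^8.
Test candidates g = 2, 3, … against the prime factors q ∈ {2} of φ(257): g is a generator iff g^(256/q) ≢ 1 for every such q.
g = 2: 2^128 ≡ 1 — hits 1, so not a primitive root.
g = 3: 3^128 ≡ 256 — none is 1, so 3 is a primitive root.
Hence the least primitive root of 257 is 3.

3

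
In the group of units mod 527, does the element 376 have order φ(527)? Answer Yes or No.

No

527 = 17 · 31 is a product of two distinct odd primes, so (Z/527Z)^× ≅ (Z/17Z)^× × (Z/31Z)^× is not cyclic.
No primitive root modulo 527 exists; in particular 376 is not one.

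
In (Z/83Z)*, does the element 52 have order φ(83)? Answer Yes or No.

φ(83) = 83 − 1 = 82 = 2 · 41.
52 is a primitive root mod 83 iff 52^(φ(83)/q) ≢ 1 for every prime q | φ(83), i.e. q ∈ {2, 41}.
52^41 ≡ 82 (mod 83)  [q = 2: ≢ 1 ✓]
52^2 ≡ 48 (mod 83)  [q = 41: ≢ 1 ✓]
None equal 1, so ord_83(52) = 82: 52 is a primitive root.

Yes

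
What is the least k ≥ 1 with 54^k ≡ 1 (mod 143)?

12

By Lagrange's theorem, ord_143(54) divides φ(143) = φ(11·13) = (11−1)·(13−1) = 10·12 = 120 = 2^3 · 3 · 5.
Divisors of 120: 1, 2, 3, 4, 5, 6, 8, 10, 12, 15, 20, 24, 30, 40, 60, 120.
Evaluate successive powers at the divisors of 120:
54^1 ≡ 54
54^2 ≡ 56
54^3 ≡ 21
54^4 ≡ 133
54^5 ≡ 32
54^6 ≡ 12
54^8 ≡ 100
54^10 ≡ 23
54^12 ≡ 1
Hence ord(54) = 12.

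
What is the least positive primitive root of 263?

5

φ(263) = 263 − 1 = 262 = 2 · 131.
Test candidates g = 2, 3, … against the prime factors q ∈ {2, 131} of φ(263): g is a generator iff g^(262/q) ≢ 1 for every such q.
g = 2: 2^131 ≡ 1 — hits 1, so not a primitive root.
g = 3: 3^131 ≡ 1 — hits 1, so not a primitive root.
g = 4: 4^131 ≡ 1 — hits 1, so not a primitive root.
g = 5: 5^131 ≡ 262; 5^2 ≡ 25 — none is 1, so 5 is a primitive root.
Hence the least primitive root of 263 is 5.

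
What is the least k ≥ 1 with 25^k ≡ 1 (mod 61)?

15

Since 25 ∈ (Z/61Z)^×, its order divides φ(61) = 61 − 1 = 60 = 2^2 · 3 · 5.
Divisors of 60: 1, 2, 3, 4, 5, 6, 10, 12, 15, 20, 30, 60.
Test each divisor d:
25^1 ≡ 25
25^2 ≡ 15
25^3 ≡ 9
25^4 ≡ 42
25^5 ≡ 13
25^6 ≡ 20
25^10 ≡ 47
25^12 ≡ 34
25^15 ≡ 1
Therefore the multiplicative order of 25 modulo 61 is 15.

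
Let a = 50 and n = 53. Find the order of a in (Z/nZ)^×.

The order of 50 must divide φ(53) = 53 − 1 = 52 = 2^2 · 13.
Divisors of 52: 1, 2, 4, 13, 26, 52.
Check 50^d mod 53 for each divisor in increasing order:
50^1 ≡ 50 (mod 53)
50^2 ≡ 9 (mod 53)
50^4 ≡ 28 (mod 53)
50^13 ≡ 23 (mod 53)
50^26 ≡ 52 (mod 53)
50^52 ≡ 1 (mod 53) ✓
The smallest such exponent is 52, so the order of 50 is 52.

52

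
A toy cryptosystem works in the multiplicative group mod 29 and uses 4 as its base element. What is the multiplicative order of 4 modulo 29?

ord(4) | φ(29) = 29 − 1 = 28 = 2^2 · 7.
Divisors of 28: 1, 2, 4, 7, 14, 28.
Check 4^d mod 29 for each divisor in increasing order:
4^1 ≡ 4 (mod 29)
4^2 ≡ 16 (mod 29)
4^4 ≡ 24 (mod 29)
4^7 ≡ 28 (mod 29)
4^14 ≡ 1 (mod 29) ✓
So ord_29(4) = 14.

14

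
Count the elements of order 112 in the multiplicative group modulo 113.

φ(113) = 113 − 1 = 112 = 2^4 · 7.
Since (Z/113Z)^× is cyclic of order 112, the number of elements of order d is φ(d) when d | 112 and 0 otherwise.
112 = 2^4 · 7 divides 112, and φ(112) = 48.

48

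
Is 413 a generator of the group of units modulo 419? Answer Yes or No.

No

φ(419) = 419 − 1 = 418 = 2 · 11 · 19.
Test 413^(418/q) mod 419 for each prime factor q of 418:
413^209 ≡ 1 (mod 419)  [q = 2: ≡ 1 ✗]
413^38 ≡ 102 (mod 419)  [q = 11: ≢ 1 ✓]
413^22 ≡ 343 (mod 419)  [q = 19: ≢ 1 ✓]
The check at q = 2 fails, so 413 generates a proper subgroup.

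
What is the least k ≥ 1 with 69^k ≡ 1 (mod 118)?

58

The order of 69 must divide φ(118) = φ(2)·φ(59) = 1·58 = 58 = 2 · 29.
Divisors of 58: 1, 2, 29, 58.
Compute 69^d (mod 118) for the divisors d until we hit 1:
69^1 ≡ 69 (mod 118)
69^2 ≡ 41 (mod 118)
69^29 ≡ 117 (mod 118)
69^58 ≡ 1 (mod 118) ✓
The smallest such exponent is 58, so the order of 69 is 58.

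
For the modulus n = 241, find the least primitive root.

φ(241) = 241 − 1 = 240 = 2^4 · 3 · 5.
Test candidates g = 2, 3, … against the prime factors q ∈ {2, 3, 5} of φ(241): g is a generator iff g^(240/q) ≢ 1 for every such q.
g = 2: 2^120 ≡ 1 — hits 1, so not a primitive root.
g = 3: 3^120 ≡ 1 — hits 1, so not a primitive root.
g = 4: 4^120 ≡ 1 — hits 1, so not a primitive root.
g = 5: 5^120 ≡ 1 — hits 1, so not a primitive root.
g = 6: 6^120 ≡ 1 — hits 1, so not a primitive root.
g = 7: 7^120 ≡ 240; 7^80 ≡ 15; 7^48 ≡ 91 — none is 1, so 7 is a primitive root.
The smallest primitive root modulo 241 is 7.

7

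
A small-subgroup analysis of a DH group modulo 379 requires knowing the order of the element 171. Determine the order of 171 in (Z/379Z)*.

189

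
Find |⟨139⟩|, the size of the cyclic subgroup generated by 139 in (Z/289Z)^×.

272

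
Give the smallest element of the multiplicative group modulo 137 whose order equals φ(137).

3

φ(137) = 137 − 1 = 136 = 2^3 · 17.
Test candidates g = 2, 3, … against the prime factors q ∈ {2, 17} of φ(137): g is a generator iff g^(136/q) ≢ 1 for every such q.
g = 2: 2^68 ≡ 1 — hits 1, so not a primitive root.
g = 3: 3^68 ≡ 136; 3^8 ≡ 122 — none is 1, so 3 is a primitive root.
The smallest primitive root modulo 137 is 3.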